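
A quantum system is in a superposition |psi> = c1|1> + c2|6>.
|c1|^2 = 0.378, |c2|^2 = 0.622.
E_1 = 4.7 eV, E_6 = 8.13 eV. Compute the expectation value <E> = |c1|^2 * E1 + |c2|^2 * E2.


<E> = |c1|^2 * E1 + |c2|^2 * E2
= 0.378 * 4.7 + 0.622 * 8.13
= 1.7766 + 5.0569
= 6.8335 eV

6.8335


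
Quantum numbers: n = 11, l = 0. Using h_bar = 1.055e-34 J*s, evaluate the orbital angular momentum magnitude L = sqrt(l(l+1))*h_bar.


L = sqrt(l*(l+1)) * h_bar
= sqrt(0 * 1) * 1.055e-34
= sqrt(0) * 1.055e-34
= 0.0 * 1.055e-34
= 0.0000e+00 J*s

0.0000e+00


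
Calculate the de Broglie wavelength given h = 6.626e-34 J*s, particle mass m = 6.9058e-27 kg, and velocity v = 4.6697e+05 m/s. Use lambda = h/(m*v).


lambda = h / (m * v)
= 6.626e-34 / (6.9058e-27 * 4.6697e+05)
= 6.626e-34 / 3.2248e-21
= 2.0547e-13 m

2.0547e-13


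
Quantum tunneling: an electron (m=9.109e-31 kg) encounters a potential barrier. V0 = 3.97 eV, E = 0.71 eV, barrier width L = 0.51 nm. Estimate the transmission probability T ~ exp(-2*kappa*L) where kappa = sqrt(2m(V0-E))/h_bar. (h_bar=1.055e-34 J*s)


V0 - E = 3.26 eV = 5.2225e-19 J
kappa = sqrt(2 * m * (V0-E)) / h_bar
= sqrt(2 * 9.109e-31 * 5.2225e-19) / 1.055e-34
= 9.2457e+09 /m
2*kappa*L = 2 * 9.2457e+09 * 0.51e-9
= 9.4306
T = exp(-9.4306) = 8.023315e-05

8.023315e-05


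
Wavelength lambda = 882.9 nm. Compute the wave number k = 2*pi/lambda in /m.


k = 2 * pi / lambda
= 6.2832 / (882.9e-9)
= 6.2832 / 8.8290e-07
= 7.1165e+06 /m

7.1165e+06


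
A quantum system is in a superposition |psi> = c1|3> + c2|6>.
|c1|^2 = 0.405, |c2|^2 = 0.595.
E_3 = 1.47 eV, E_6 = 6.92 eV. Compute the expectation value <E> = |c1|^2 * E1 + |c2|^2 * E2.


<E> = |c1|^2 * E1 + |c2|^2 * E2
= 0.405 * 1.47 + 0.595 * 6.92
= 0.5954 + 4.1174
= 4.7127 eV

4.7127


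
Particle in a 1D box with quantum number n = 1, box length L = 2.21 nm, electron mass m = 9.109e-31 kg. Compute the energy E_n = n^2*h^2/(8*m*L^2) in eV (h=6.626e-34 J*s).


E = n^2 * h^2 / (8 * m * L^2)
= 1^2 * (6.626e-34)^2 / (8 * 9.109e-31 * (2.21e-9)^2)
= 1 * 4.3904e-67 / (8 * 9.109e-31 * 4.8841e-18)
= 1.2336e-20 J
= 0.077 eV

0.077


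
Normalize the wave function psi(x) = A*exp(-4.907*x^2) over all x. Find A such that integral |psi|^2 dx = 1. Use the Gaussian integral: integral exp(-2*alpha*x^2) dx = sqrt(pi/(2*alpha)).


integral |psi|^2 dx = A^2 * sqrt(pi/(2*alpha)) = 1
A^2 = sqrt(2*alpha/pi)
= sqrt(2 * 4.907 / pi)
= 1.767454
A = sqrt(1.767454)
= 1.3295

1.3295


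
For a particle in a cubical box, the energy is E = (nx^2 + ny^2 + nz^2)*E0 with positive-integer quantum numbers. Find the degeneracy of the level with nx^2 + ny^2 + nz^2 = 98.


Enumerate all (nx, ny, nz) with nx^2 + ny^2 + nz^2 = 98:
(1,4,9)
(1,9,4)
(3,5,8)
(3,8,5)
(4,1,9)
(4,9,1)
(5,3,8)
(5,8,3)
(8,3,5)
(8,5,3)
(9,1,4)
(9,4,1)
Total degeneracy = 12

12


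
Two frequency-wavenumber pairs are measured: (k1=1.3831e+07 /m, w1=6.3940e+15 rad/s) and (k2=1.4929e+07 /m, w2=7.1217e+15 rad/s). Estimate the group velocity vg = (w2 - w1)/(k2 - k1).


vg = (w2 - w1) / (k2 - k1)
= (7.1217e+15 - 6.3940e+15) / (1.4929e+07 - 1.3831e+07)
= 7.2770e+14 / 1.0980e+06
= 6.6275e+08 m/s

6.6275e+08


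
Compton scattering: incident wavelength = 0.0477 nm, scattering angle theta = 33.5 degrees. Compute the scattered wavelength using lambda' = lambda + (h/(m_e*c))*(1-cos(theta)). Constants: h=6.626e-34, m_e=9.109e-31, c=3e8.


Compton wavelength: h/(m_e*c) = 2.4247e-12 m
d_lambda = 2.4247e-12 * (1 - cos(33.5 deg))
= 2.4247e-12 * 0.166114
= 4.0278e-13 m = 0.000403 nm
lambda' = 0.0477 + 0.000403
= 0.048103 nm

0.048103


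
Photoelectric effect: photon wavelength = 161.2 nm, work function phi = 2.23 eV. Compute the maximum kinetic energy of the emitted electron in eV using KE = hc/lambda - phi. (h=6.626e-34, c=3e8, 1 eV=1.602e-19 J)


E_photon = hc / lambda
= (6.626e-34)(3e8) / (161.2e-9)
= 1.2331e-18 J
= 7.6974 eV
KE = E_photon - phi
= 7.6974 - 2.23
= 5.4674 eV

5.4674


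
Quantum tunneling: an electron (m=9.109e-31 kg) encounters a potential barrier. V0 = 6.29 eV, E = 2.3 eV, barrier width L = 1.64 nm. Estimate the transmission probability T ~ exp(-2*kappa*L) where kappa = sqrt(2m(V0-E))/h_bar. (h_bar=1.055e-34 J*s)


V0 - E = 3.99 eV = 6.3920e-19 J
kappa = sqrt(2 * m * (V0-E)) / h_bar
= sqrt(2 * 9.109e-31 * 6.3920e-19) / 1.055e-34
= 1.0229e+10 /m
2*kappa*L = 2 * 1.0229e+10 * 1.64e-9
= 33.5498
T = exp(-33.5498) = 2.688585e-15

2.688585e-15


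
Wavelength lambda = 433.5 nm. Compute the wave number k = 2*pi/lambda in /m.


k = 2 * pi / lambda
= 6.2832 / (433.5e-9)
= 6.2832 / 4.3350e-07
= 1.4494e+07 /m

1.4494e+07


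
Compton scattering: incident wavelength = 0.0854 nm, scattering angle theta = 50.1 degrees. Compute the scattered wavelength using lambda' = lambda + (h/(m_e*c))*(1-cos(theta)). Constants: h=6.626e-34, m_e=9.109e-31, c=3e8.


Compton wavelength: h/(m_e*c) = 2.4247e-12 m
d_lambda = 2.4247e-12 * (1 - cos(50.1 deg))
= 2.4247e-12 * 0.35855
= 8.6938e-13 m = 0.000869 nm
lambda' = 0.0854 + 0.000869
= 0.086269 nm

0.086269


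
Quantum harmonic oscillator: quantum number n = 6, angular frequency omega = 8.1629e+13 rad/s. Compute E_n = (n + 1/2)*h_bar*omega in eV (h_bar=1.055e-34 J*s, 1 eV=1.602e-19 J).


E = (n + 1/2) * h_bar * omega
= (6 + 0.5) * 1.055e-34 * 8.1629e+13
= 6.5 * 8.6119e-21
= 5.5977e-20 J
= 0.3494 eV

0.3494


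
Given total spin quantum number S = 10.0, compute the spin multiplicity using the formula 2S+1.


Spin multiplicity = 2S + 1
= 2 * 10.0 + 1
= 20.0 + 1
= 21

21


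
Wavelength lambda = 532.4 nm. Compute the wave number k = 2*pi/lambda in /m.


k = 2 * pi / lambda
= 6.2832 / (532.4e-9)
= 6.2832 / 5.3240e-07
= 1.1802e+07 /m

1.1802e+07


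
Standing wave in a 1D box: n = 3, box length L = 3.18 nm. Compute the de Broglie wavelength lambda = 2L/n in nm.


lambda = 2L / n
= 2 * 3.18 / 3
= 6.36 / 3
= 2.12 nm

2.12


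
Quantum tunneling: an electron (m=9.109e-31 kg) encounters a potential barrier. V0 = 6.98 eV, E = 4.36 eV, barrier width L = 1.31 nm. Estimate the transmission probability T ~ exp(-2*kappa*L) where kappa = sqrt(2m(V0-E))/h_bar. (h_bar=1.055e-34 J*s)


V0 - E = 2.62 eV = 4.1972e-19 J
kappa = sqrt(2 * m * (V0-E)) / h_bar
= sqrt(2 * 9.109e-31 * 4.1972e-19) / 1.055e-34
= 8.2886e+09 /m
2*kappa*L = 2 * 8.2886e+09 * 1.31e-9
= 21.7161
T = exp(-21.7161) = 3.705390e-10

3.705390e-10


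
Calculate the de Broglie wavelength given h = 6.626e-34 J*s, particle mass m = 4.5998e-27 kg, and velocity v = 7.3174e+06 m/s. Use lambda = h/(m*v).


lambda = h / (m * v)
= 6.626e-34 / (4.5998e-27 * 7.3174e+06)
= 6.626e-34 / 3.3659e-20
= 1.9686e-14 m

1.9686e-14


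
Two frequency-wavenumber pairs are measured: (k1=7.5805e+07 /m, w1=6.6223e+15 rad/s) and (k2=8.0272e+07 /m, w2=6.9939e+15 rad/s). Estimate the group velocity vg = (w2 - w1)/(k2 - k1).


vg = (w2 - w1) / (k2 - k1)
= (6.9939e+15 - 6.6223e+15) / (8.0272e+07 - 7.5805e+07)
= 3.7160e+14 / 4.4670e+06
= 8.3188e+07 m/s

8.3188e+07


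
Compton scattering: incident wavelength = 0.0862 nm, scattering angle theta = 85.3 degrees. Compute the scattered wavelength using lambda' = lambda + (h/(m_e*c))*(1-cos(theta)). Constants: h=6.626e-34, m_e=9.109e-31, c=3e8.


Compton wavelength: h/(m_e*c) = 2.4247e-12 m
d_lambda = 2.4247e-12 * (1 - cos(85.3 deg))
= 2.4247e-12 * 0.918061
= 2.2260e-12 m = 0.002226 nm
lambda' = 0.0862 + 0.002226
= 0.088426 nm

0.088426


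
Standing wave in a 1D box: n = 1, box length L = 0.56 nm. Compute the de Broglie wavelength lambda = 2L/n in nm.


lambda = 2L / n
= 2 * 0.56 / 1
= 1.12 / 1
= 1.12 nm

1.12


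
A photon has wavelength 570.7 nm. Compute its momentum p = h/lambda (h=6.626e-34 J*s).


p = h / lambda
= 6.626e-34 / (570.7e-9)
= 6.626e-34 / 5.7070e-07
= 1.1610e-27 kg*m/s

1.1610e-27


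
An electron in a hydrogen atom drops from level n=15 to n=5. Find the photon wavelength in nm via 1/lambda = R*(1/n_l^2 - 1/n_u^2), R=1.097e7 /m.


1/lambda = R * (1/n_l^2 - 1/n_u^2)
= 1.097e7 * (1/5^2 - 1/15^2)
= 1.097e7 * (0.04 - 0.004444)
= 1.097e7 * 0.035556
= 3.9004e+05 /m
lambda = 1 / 3.9004e+05 = 2563.8104 nm

2563.8104


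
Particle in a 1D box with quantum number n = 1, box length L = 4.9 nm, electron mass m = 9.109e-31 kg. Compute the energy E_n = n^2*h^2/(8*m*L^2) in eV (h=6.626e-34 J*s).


E = n^2 * h^2 / (8 * m * L^2)
= 1^2 * (6.626e-34)^2 / (8 * 9.109e-31 * (4.9e-9)^2)
= 1 * 4.3904e-67 / (8 * 9.109e-31 * 2.4010e-17)
= 2.5093e-21 J
= 0.0157 eV

0.0157


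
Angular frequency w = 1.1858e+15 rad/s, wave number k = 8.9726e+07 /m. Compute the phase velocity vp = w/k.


vp = w / k
= 1.1858e+15 / 8.9726e+07
= 1.3216e+07 m/s

1.3216e+07


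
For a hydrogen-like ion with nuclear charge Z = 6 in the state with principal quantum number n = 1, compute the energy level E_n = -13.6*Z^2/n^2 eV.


E_n = -13.6 * Z^2 / n^2
= -13.6 * 6^2 / 1^2
= -13.6 * 36 / 1
= -489.6 eV

-489.6


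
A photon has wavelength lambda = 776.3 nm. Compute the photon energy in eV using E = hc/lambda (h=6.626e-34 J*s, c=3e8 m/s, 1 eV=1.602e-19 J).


E = hc / lambda
= (6.626e-34)(3e8) / (776.3e-9)
= 1.9878e-25 / 7.7630e-07
= 2.5606e-19 J
Converting to eV: 2.5606e-19 / 1.602e-19
= 1.5984 eV

1.5984


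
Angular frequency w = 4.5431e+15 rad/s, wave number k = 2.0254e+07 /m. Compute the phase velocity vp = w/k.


vp = w / k
= 4.5431e+15 / 2.0254e+07
= 2.2431e+08 m/s

2.2431e+08


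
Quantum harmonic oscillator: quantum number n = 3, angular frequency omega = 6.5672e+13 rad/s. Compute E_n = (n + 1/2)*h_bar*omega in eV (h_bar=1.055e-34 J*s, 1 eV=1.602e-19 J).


E = (n + 1/2) * h_bar * omega
= (3 + 0.5) * 1.055e-34 * 6.5672e+13
= 3.5 * 6.9284e-21
= 2.4249e-20 J
= 0.1514 eV

0.1514


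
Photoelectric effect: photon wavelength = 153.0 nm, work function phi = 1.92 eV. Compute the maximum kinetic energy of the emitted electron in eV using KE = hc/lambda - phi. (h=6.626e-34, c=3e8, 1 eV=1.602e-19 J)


E_photon = hc / lambda
= (6.626e-34)(3e8) / (153.0e-9)
= 1.2992e-18 J
= 8.11 eV
KE = E_photon - phi
= 8.11 - 1.92
= 6.19 eV

6.19


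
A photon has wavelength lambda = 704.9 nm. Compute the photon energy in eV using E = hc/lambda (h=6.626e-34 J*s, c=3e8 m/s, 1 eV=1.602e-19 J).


E = hc / lambda
= (6.626e-34)(3e8) / (704.9e-9)
= 1.9878e-25 / 7.0490e-07
= 2.8200e-19 J
Converting to eV: 2.8200e-19 / 1.602e-19
= 1.7603 eV

1.7603


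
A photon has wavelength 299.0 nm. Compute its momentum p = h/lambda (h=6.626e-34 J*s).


p = h / lambda
= 6.626e-34 / (299.0e-9)
= 6.626e-34 / 2.9900e-07
= 2.2161e-27 kg*m/s

2.2161e-27


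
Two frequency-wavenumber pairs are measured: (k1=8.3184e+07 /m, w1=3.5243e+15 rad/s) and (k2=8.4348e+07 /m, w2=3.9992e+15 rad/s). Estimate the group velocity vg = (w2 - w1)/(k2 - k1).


vg = (w2 - w1) / (k2 - k1)
= (3.9992e+15 - 3.5243e+15) / (8.4348e+07 - 8.3184e+07)
= 4.7490e+14 / 1.1640e+06
= 4.0799e+08 m/s

4.0799e+08


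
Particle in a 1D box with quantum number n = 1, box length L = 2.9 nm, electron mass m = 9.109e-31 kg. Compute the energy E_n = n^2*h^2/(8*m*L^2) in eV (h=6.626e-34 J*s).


E = n^2 * h^2 / (8 * m * L^2)
= 1^2 * (6.626e-34)^2 / (8 * 9.109e-31 * (2.9e-9)^2)
= 1 * 4.3904e-67 / (8 * 9.109e-31 * 8.4100e-18)
= 7.1638e-21 J
= 0.0447 eV

0.0447


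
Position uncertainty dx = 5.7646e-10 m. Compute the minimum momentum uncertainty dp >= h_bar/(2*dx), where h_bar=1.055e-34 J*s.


dp = h_bar / (2 * dx)
= 1.055e-34 / (2 * 5.7646e-10)
= 1.055e-34 / 1.1529e-09
= 9.1507e-26 kg*m/s

9.1507e-26


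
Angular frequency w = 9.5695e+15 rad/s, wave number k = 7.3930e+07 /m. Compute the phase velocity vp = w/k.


vp = w / k
= 9.5695e+15 / 7.3930e+07
= 1.2944e+08 m/s

1.2944e+08


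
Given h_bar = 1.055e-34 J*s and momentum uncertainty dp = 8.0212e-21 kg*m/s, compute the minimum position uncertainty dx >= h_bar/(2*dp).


dx = h_bar / (2 * dp)
= 1.055e-34 / (2 * 8.0212e-21)
= 1.055e-34 / 1.6042e-20
= 6.5763e-15 m

6.5763e-15


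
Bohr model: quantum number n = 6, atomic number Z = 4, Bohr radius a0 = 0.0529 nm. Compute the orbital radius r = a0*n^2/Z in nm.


r = a0 * n^2 / Z
= 0.0529 * 6^2 / 4
= 0.0529 * 36 / 4
= 0.4761 nm

0.4761


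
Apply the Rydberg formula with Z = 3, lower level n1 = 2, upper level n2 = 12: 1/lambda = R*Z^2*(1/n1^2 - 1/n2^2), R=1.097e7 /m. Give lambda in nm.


1/lambda = R * Z^2 * (1/n1^2 - 1/n2^2)
= 1.097e7 * 3^2 * (1/2^2 - 1/12^2)
= 1.097e7 * 9 * (0.25 - 0.006944)
= 2.3997e+07 /m
lambda = 1 / 2.3997e+07
= 41.6721 nm

41.6721


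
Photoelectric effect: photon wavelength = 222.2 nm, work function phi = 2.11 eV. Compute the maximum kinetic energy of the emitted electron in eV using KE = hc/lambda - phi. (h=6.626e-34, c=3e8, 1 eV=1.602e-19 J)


E_photon = hc / lambda
= (6.626e-34)(3e8) / (222.2e-9)
= 8.9460e-19 J
= 5.5843 eV
KE = E_photon - phi
= 5.5843 - 2.11
= 3.4743 eV

3.4743


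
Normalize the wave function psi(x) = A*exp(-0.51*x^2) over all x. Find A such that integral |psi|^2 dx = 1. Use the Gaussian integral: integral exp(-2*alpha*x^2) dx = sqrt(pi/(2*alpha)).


integral |psi|^2 dx = A^2 * sqrt(pi/(2*alpha)) = 1
A^2 = sqrt(2*alpha/pi)
= sqrt(2 * 0.51 / pi)
= 0.569804
A = sqrt(0.569804)
= 0.7549

0.7549


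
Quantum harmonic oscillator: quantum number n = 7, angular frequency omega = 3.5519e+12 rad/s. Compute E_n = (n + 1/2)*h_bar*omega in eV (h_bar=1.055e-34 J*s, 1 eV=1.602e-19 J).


E = (n + 1/2) * h_bar * omega
= (7 + 0.5) * 1.055e-34 * 3.5519e+12
= 7.5 * 3.7473e-22
= 2.8104e-21 J
= 0.0175 eV

0.0175


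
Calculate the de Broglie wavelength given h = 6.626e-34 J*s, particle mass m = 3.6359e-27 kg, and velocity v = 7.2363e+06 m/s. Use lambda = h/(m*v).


lambda = h / (m * v)
= 6.626e-34 / (3.6359e-27 * 7.2363e+06)
= 6.626e-34 / 2.6310e-20
= 2.5184e-14 m

2.5184e-14


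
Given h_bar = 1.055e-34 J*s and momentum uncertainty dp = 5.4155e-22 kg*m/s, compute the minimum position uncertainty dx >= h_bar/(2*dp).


dx = h_bar / (2 * dp)
= 1.055e-34 / (2 * 5.4155e-22)
= 1.055e-34 / 1.0831e-21
= 9.7406e-14 m

9.7406e-14


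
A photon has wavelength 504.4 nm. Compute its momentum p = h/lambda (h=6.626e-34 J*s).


p = h / lambda
= 6.626e-34 / (504.4e-9)
= 6.626e-34 / 5.0440e-07
= 1.3136e-27 kg*m/s

1.3136e-27


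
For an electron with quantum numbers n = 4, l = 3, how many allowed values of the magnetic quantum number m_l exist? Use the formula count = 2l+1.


m_l ranges from -l to +l in integer steps
So m_l goes from -3 to +3
Count = 2l + 1 = 2*3 + 1
= 7

7


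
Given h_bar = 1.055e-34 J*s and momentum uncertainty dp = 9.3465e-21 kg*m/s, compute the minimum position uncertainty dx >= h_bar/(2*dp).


dx = h_bar / (2 * dp)
= 1.055e-34 / (2 * 9.3465e-21)
= 1.055e-34 / 1.8693e-20
= 5.6438e-15 m

5.6438e-15


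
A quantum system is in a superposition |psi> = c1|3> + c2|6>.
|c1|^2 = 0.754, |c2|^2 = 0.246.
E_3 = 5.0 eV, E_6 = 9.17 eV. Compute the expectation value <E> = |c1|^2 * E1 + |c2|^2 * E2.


<E> = |c1|^2 * E1 + |c2|^2 * E2
= 0.754 * 5.0 + 0.246 * 9.17
= 3.77 + 2.2558
= 6.0258 eV

6.0258


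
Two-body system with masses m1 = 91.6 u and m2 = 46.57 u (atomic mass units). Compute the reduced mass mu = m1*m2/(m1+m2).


mu = m1 * m2 / (m1 + m2)
= 91.6 * 46.57 / (91.6 + 46.57)
= 4265.812 / 138.17
= 30.8736 u

30.8736


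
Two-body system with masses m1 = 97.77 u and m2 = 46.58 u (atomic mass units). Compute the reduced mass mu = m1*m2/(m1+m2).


mu = m1 * m2 / (m1 + m2)
= 97.77 * 46.58 / (97.77 + 46.58)
= 4554.1266 / 144.35
= 31.5492 u

31.5492


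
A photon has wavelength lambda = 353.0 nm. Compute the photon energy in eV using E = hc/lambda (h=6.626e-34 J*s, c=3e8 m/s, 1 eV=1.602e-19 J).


E = hc / lambda
= (6.626e-34)(3e8) / (353.0e-9)
= 1.9878e-25 / 3.5300e-07
= 5.6312e-19 J
Converting to eV: 5.6312e-19 / 1.602e-19
= 3.5151 eV

3.5151


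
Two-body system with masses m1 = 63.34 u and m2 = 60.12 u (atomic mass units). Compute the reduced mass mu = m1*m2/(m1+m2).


mu = m1 * m2 / (m1 + m2)
= 63.34 * 60.12 / (63.34 + 60.12)
= 3808.0008 / 123.46
= 30.844 u

30.844


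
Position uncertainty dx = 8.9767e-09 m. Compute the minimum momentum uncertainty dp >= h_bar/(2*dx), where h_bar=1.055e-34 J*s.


dp = h_bar / (2 * dx)
= 1.055e-34 / (2 * 8.9767e-09)
= 1.055e-34 / 1.7953e-08
= 5.8763e-27 kg*m/s

5.8763e-27


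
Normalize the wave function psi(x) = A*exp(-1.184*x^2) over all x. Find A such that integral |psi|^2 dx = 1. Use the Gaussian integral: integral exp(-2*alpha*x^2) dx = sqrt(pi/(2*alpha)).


integral |psi|^2 dx = A^2 * sqrt(pi/(2*alpha)) = 1
A^2 = sqrt(2*alpha/pi)
= sqrt(2 * 1.184 / pi)
= 0.868192
A = sqrt(0.868192)
= 0.9318

0.9318


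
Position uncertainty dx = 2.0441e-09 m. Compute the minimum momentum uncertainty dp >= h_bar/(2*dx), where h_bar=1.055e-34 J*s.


dp = h_bar / (2 * dx)
= 1.055e-34 / (2 * 2.0441e-09)
= 1.055e-34 / 4.0882e-09
= 2.5806e-26 kg*m/s

2.5806e-26


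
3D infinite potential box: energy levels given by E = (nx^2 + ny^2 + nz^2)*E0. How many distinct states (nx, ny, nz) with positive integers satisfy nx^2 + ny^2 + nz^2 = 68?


Enumerate all (nx, ny, nz) with nx^2 + ny^2 + nz^2 = 68:
(4,4,6)
(4,6,4)
(6,4,4)
Total degeneracy = 3

3


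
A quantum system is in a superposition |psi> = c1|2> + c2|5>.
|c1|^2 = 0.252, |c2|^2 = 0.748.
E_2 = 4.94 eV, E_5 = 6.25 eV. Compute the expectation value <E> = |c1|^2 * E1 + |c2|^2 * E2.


<E> = |c1|^2 * E1 + |c2|^2 * E2
= 0.252 * 4.94 + 0.748 * 6.25
= 1.2449 + 4.675
= 5.9199 eV

5.9199


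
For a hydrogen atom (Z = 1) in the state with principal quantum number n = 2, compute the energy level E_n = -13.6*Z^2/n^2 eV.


E_n = -13.6 * Z^2 / n^2
= -13.6 * 1^2 / 2^2
= -13.6 * 1 / 4
= -3.4 eV

-3.4


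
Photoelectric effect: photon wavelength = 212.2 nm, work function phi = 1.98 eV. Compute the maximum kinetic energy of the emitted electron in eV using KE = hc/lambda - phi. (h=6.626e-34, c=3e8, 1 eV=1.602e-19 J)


E_photon = hc / lambda
= (6.626e-34)(3e8) / (212.2e-9)
= 9.3676e-19 J
= 5.8474 eV
KE = E_photon - phi
= 5.8474 - 1.98
= 3.8674 eV

3.8674


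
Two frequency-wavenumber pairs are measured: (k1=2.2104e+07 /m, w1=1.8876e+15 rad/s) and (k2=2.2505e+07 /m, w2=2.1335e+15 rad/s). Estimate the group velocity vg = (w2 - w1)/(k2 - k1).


vg = (w2 - w1) / (k2 - k1)
= (2.1335e+15 - 1.8876e+15) / (2.2505e+07 - 2.2104e+07)
= 2.4590e+14 / 4.0100e+05
= 6.1322e+08 m/s

6.1322e+08


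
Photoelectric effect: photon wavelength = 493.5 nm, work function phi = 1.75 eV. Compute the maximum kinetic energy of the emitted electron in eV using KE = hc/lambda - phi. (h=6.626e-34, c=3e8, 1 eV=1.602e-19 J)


E_photon = hc / lambda
= (6.626e-34)(3e8) / (493.5e-9)
= 4.0280e-19 J
= 2.5143 eV
KE = E_photon - phi
= 2.5143 - 1.75
= 0.7643 eV

0.7643


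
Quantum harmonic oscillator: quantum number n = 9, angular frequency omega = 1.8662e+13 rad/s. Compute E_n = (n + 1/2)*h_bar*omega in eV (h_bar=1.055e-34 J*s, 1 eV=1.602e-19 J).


E = (n + 1/2) * h_bar * omega
= (9 + 0.5) * 1.055e-34 * 1.8662e+13
= 9.5 * 1.9688e-21
= 1.8704e-20 J
= 0.1168 eV

0.1168


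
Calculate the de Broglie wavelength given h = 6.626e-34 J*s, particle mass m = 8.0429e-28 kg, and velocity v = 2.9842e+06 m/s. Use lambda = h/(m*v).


lambda = h / (m * v)
= 6.626e-34 / (8.0429e-28 * 2.9842e+06)
= 6.626e-34 / 2.4002e-21
= 2.7606e-13 m

2.7606e-13


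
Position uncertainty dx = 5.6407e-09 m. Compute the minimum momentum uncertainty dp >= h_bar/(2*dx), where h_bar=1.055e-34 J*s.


dp = h_bar / (2 * dx)
= 1.055e-34 / (2 * 5.6407e-09)
= 1.055e-34 / 1.1281e-08
= 9.3517e-27 kg*m/s

9.3517e-27


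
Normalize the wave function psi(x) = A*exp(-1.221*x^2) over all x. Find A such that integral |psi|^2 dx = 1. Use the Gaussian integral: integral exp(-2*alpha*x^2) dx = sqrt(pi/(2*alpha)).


integral |psi|^2 dx = A^2 * sqrt(pi/(2*alpha)) = 1
A^2 = sqrt(2*alpha/pi)
= sqrt(2 * 1.221 / pi)
= 0.881653
A = sqrt(0.881653)
= 0.939

0.939


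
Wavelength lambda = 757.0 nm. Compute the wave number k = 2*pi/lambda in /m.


k = 2 * pi / lambda
= 6.2832 / (757.0e-9)
= 6.2832 / 7.5700e-07
= 8.3001e+06 /m

8.3001e+06


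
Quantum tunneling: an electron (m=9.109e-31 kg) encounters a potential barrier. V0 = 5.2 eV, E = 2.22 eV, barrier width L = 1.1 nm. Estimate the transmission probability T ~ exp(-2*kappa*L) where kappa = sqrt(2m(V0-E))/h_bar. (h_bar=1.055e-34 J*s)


V0 - E = 2.98 eV = 4.7740e-19 J
kappa = sqrt(2 * m * (V0-E)) / h_bar
= sqrt(2 * 9.109e-31 * 4.7740e-19) / 1.055e-34
= 8.8397e+09 /m
2*kappa*L = 2 * 8.8397e+09 * 1.1e-9
= 19.4473
T = exp(-19.4473) = 3.582056e-09

3.582056e-09


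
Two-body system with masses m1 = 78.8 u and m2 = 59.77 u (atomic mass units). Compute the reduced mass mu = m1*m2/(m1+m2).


mu = m1 * m2 / (m1 + m2)
= 78.8 * 59.77 / (78.8 + 59.77)
= 4709.876 / 138.57
= 33.9891 u

33.9891


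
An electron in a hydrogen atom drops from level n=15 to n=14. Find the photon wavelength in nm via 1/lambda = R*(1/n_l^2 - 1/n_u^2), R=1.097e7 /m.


1/lambda = R * (1/n_l^2 - 1/n_u^2)
= 1.097e7 * (1/14^2 - 1/15^2)
= 1.097e7 * (0.005102 - 0.004444)
= 1.097e7 * 0.000658
= 7.2138e+03 /m
lambda = 1 / 7.2138e+03 = 138622.5757 nm

138622.5757


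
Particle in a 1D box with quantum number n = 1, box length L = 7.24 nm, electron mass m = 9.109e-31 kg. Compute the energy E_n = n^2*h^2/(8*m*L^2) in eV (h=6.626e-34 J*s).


E = n^2 * h^2 / (8 * m * L^2)
= 1^2 * (6.626e-34)^2 / (8 * 9.109e-31 * (7.24e-9)^2)
= 1 * 4.3904e-67 / (8 * 9.109e-31 * 5.2418e-17)
= 1.1494e-21 J
= 0.0072 eV

0.0072


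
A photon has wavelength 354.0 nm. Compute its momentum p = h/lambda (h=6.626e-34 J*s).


p = h / lambda
= 6.626e-34 / (354.0e-9)
= 6.626e-34 / 3.5400e-07
= 1.8718e-27 kg*m/s

1.8718e-27


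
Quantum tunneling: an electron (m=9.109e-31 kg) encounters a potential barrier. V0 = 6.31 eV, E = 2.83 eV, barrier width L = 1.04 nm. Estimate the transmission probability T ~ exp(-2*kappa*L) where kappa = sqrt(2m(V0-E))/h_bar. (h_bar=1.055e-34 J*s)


V0 - E = 3.48 eV = 5.5750e-19 J
kappa = sqrt(2 * m * (V0-E)) / h_bar
= sqrt(2 * 9.109e-31 * 5.5750e-19) / 1.055e-34
= 9.5525e+09 /m
2*kappa*L = 2 * 9.5525e+09 * 1.04e-9
= 19.8693
T = exp(-19.8693) = 2.348994e-09

2.348994e-09


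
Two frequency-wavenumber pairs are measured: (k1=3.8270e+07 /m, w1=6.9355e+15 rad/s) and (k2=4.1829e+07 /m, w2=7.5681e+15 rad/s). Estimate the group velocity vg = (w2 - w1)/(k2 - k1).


vg = (w2 - w1) / (k2 - k1)
= (7.5681e+15 - 6.9355e+15) / (4.1829e+07 - 3.8270e+07)
= 6.3260e+14 / 3.5590e+06
= 1.7775e+08 m/s

1.7775e+08


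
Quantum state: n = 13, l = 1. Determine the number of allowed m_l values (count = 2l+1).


m_l ranges from -l to +l in integer steps
So m_l goes from -1 to +1
Count = 2l + 1 = 2*1 + 1
= 3

3


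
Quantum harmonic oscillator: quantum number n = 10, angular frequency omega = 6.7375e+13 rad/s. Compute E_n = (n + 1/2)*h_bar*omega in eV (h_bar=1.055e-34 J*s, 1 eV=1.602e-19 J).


E = (n + 1/2) * h_bar * omega
= (10 + 0.5) * 1.055e-34 * 6.7375e+13
= 10.5 * 7.1081e-21
= 7.4635e-20 J
= 0.4659 eV

0.4659


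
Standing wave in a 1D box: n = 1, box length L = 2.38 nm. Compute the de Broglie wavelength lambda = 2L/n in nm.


lambda = 2L / n
= 2 * 2.38 / 1
= 4.76 / 1
= 4.76 nm

4.76


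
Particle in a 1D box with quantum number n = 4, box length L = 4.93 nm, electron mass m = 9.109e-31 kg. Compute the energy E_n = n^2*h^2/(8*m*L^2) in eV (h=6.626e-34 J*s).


E = n^2 * h^2 / (8 * m * L^2)
= 4^2 * (6.626e-34)^2 / (8 * 9.109e-31 * (4.93e-9)^2)
= 16 * 4.3904e-67 / (8 * 9.109e-31 * 2.4305e-17)
= 3.9661e-20 J
= 0.2476 eV

0.2476


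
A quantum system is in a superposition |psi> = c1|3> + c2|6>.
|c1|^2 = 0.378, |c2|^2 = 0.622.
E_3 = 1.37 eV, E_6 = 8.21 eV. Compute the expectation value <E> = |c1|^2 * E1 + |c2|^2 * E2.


<E> = |c1|^2 * E1 + |c2|^2 * E2
= 0.378 * 1.37 + 0.622 * 8.21
= 0.5179 + 5.1066
= 5.6245 eV

5.6245


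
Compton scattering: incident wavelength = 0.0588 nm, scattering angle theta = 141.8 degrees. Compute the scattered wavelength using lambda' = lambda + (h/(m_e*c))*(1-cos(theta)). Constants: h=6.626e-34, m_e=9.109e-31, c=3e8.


Compton wavelength: h/(m_e*c) = 2.4247e-12 m
d_lambda = 2.4247e-12 * (1 - cos(141.8 deg))
= 2.4247e-12 * 1.785857
= 4.3302e-12 m = 0.00433 nm
lambda' = 0.0588 + 0.00433
= 0.06313 nm

0.06313


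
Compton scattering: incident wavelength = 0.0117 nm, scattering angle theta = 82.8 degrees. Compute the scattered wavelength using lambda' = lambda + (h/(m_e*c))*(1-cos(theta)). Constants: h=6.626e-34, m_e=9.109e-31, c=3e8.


Compton wavelength: h/(m_e*c) = 2.4247e-12 m
d_lambda = 2.4247e-12 * (1 - cos(82.8 deg))
= 2.4247e-12 * 0.874667
= 2.1208e-12 m = 0.002121 nm
lambda' = 0.0117 + 0.002121
= 0.013821 nm

0.013821


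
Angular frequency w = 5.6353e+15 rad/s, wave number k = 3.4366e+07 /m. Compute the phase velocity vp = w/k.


vp = w / k
= 5.6353e+15 / 3.4366e+07
= 1.6398e+08 m/s

1.6398e+08


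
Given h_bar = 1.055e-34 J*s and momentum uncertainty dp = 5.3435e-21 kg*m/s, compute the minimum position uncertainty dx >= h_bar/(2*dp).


dx = h_bar / (2 * dp)
= 1.055e-34 / (2 * 5.3435e-21)
= 1.055e-34 / 1.0687e-20
= 9.8718e-15 m

9.8718e-15


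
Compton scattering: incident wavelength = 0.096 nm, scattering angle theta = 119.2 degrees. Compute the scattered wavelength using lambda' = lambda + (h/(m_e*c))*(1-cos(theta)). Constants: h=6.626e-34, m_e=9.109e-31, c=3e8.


Compton wavelength: h/(m_e*c) = 2.4247e-12 m
d_lambda = 2.4247e-12 * (1 - cos(119.2 deg))
= 2.4247e-12 * 1.48786
= 3.6076e-12 m = 0.003608 nm
lambda' = 0.096 + 0.003608
= 0.099608 nm

0.099608


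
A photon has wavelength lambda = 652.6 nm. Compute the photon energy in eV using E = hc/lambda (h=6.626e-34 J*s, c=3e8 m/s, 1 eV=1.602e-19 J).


E = hc / lambda
= (6.626e-34)(3e8) / (652.6e-9)
= 1.9878e-25 / 6.5260e-07
= 3.0460e-19 J
Converting to eV: 3.0460e-19 / 1.602e-19
= 1.9014 eV

1.9014


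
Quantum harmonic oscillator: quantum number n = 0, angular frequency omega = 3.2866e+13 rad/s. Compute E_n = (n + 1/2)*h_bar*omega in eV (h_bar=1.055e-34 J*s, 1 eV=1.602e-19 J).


E = (n + 1/2) * h_bar * omega
= (0 + 0.5) * 1.055e-34 * 3.2866e+13
= 0.5 * 3.4674e-21
= 1.7337e-21 J
= 0.0108 eV

0.0108


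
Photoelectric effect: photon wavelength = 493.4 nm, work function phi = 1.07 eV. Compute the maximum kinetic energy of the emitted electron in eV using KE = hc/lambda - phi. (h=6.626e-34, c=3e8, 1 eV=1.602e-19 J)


E_photon = hc / lambda
= (6.626e-34)(3e8) / (493.4e-9)
= 4.0288e-19 J
= 2.5148 eV
KE = E_photon - phi
= 2.5148 - 1.07
= 1.4448 eV

1.4448


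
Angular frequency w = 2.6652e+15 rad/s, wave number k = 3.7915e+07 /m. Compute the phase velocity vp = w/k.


vp = w / k
= 2.6652e+15 / 3.7915e+07
= 7.0294e+07 m/s

7.0294e+07


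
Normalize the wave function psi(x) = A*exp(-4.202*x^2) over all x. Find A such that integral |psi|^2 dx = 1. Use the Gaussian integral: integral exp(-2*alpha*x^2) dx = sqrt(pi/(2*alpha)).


integral |psi|^2 dx = A^2 * sqrt(pi/(2*alpha)) = 1
A^2 = sqrt(2*alpha/pi)
= sqrt(2 * 4.202 / pi)
= 1.635566
A = sqrt(1.635566)
= 1.2789

1.2789


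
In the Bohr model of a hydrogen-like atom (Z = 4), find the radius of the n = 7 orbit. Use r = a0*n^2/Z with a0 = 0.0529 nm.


r = a0 * n^2 / Z
= 0.0529 * 7^2 / 4
= 0.0529 * 49 / 4
= 0.648 nm

0.648


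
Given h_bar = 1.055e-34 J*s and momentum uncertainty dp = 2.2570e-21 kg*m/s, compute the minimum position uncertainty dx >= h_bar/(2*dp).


dx = h_bar / (2 * dp)
= 1.055e-34 / (2 * 2.2570e-21)
= 1.055e-34 / 4.5140e-21
= 2.3372e-14 m

2.3372e-14


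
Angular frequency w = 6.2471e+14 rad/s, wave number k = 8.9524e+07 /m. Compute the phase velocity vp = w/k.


vp = w / k
= 6.2471e+14 / 8.9524e+07
= 6.9781e+06 m/s

6.9781e+06


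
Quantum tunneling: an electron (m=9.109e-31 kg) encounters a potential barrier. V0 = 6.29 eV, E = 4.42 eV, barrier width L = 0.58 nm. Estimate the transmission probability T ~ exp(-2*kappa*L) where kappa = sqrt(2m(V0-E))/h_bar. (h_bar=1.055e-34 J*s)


V0 - E = 1.87 eV = 2.9957e-19 J
kappa = sqrt(2 * m * (V0-E)) / h_bar
= sqrt(2 * 9.109e-31 * 2.9957e-19) / 1.055e-34
= 7.0024e+09 /m
2*kappa*L = 2 * 7.0024e+09 * 0.58e-9
= 8.1228
T = exp(-8.1228) = 2.966847e-04

2.966847e-04


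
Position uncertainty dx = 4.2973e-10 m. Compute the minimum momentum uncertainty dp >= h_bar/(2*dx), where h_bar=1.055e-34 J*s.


dp = h_bar / (2 * dx)
= 1.055e-34 / (2 * 4.2973e-10)
= 1.055e-34 / 8.5946e-10
= 1.2275e-25 kg*m/s

1.2275e-25


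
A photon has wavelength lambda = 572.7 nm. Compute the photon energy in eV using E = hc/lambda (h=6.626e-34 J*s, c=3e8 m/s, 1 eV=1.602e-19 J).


E = hc / lambda
= (6.626e-34)(3e8) / (572.7e-9)
= 1.9878e-25 / 5.7270e-07
= 3.4709e-19 J
Converting to eV: 3.4709e-19 / 1.602e-19
= 2.1666 eV

2.1666


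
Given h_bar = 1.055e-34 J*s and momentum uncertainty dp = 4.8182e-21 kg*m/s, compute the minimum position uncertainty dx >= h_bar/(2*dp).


dx = h_bar / (2 * dp)
= 1.055e-34 / (2 * 4.8182e-21)
= 1.055e-34 / 9.6364e-21
= 1.0948e-14 m

1.0948e-14


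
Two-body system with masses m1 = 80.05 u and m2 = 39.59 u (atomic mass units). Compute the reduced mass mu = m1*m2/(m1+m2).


mu = m1 * m2 / (m1 + m2)
= 80.05 * 39.59 / (80.05 + 39.59)
= 3169.1795 / 119.64
= 26.4893 u

26.4893


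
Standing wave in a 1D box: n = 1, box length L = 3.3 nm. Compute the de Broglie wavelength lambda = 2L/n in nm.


lambda = 2L / n
= 2 * 3.3 / 1
= 6.6 / 1
= 6.6 nm

6.6


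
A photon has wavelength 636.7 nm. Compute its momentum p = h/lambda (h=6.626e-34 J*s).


p = h / lambda
= 6.626e-34 / (636.7e-9)
= 6.626e-34 / 6.3670e-07
= 1.0407e-27 kg*m/s

1.0407e-27


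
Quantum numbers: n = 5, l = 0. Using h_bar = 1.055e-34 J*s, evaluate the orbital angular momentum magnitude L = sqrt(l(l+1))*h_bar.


L = sqrt(l*(l+1)) * h_bar
= sqrt(0 * 1) * 1.055e-34
= sqrt(0) * 1.055e-34
= 0.0 * 1.055e-34
= 0.0000e+00 J*s

0.0000e+00


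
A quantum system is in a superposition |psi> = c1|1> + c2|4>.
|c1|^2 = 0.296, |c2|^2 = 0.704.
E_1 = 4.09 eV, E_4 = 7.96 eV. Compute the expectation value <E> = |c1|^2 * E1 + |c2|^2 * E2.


<E> = |c1|^2 * E1 + |c2|^2 * E2
= 0.296 * 4.09 + 0.704 * 7.96
= 1.2106 + 5.6038
= 6.8145 eV

6.8145


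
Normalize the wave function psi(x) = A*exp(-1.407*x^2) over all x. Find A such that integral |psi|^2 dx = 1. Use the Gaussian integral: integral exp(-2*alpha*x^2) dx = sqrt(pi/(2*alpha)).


integral |psi|^2 dx = A^2 * sqrt(pi/(2*alpha)) = 1
A^2 = sqrt(2*alpha/pi)
= sqrt(2 * 1.407 / pi)
= 0.946427
A = sqrt(0.946427)
= 0.9728

0.9728


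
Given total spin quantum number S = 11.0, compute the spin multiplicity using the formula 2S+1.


Spin multiplicity = 2S + 1
= 2 * 11.0 + 1
= 22.0 + 1
= 23

23


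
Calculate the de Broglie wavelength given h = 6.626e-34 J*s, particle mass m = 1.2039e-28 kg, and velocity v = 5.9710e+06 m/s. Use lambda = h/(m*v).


lambda = h / (m * v)
= 6.626e-34 / (1.2039e-28 * 5.9710e+06)
= 6.626e-34 / 7.1885e-22
= 9.2175e-13 m

9.2175e-13


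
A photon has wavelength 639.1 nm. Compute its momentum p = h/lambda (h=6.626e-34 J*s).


p = h / lambda
= 6.626e-34 / (639.1e-9)
= 6.626e-34 / 6.3910e-07
= 1.0368e-27 kg*m/s

1.0368e-27


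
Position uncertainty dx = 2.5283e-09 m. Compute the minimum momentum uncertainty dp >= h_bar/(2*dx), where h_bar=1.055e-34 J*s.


dp = h_bar / (2 * dx)
= 1.055e-34 / (2 * 2.5283e-09)
= 1.055e-34 / 5.0566e-09
= 2.0864e-26 kg*m/s

2.0864e-26


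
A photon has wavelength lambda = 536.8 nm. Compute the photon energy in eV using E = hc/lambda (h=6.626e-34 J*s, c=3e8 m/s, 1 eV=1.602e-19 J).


E = hc / lambda
= (6.626e-34)(3e8) / (536.8e-9)
= 1.9878e-25 / 5.3680e-07
= 3.7031e-19 J
Converting to eV: 3.7031e-19 / 1.602e-19
= 2.3115 eV

2.3115


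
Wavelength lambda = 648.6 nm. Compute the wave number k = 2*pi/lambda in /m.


k = 2 * pi / lambda
= 6.2832 / (648.6e-9)
= 6.2832 / 6.4860e-07
= 9.6873e+06 /m

9.6873e+06


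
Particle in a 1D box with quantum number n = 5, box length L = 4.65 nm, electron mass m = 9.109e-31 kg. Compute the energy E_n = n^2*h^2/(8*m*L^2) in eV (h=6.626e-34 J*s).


E = n^2 * h^2 / (8 * m * L^2)
= 5^2 * (6.626e-34)^2 / (8 * 9.109e-31 * (4.65e-9)^2)
= 25 * 4.3904e-67 / (8 * 9.109e-31 * 2.1623e-17)
= 6.9659e-20 J
= 0.4348 eV

0.4348


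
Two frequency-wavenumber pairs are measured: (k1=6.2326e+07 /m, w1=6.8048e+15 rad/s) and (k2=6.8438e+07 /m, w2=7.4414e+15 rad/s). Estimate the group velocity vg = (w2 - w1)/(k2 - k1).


vg = (w2 - w1) / (k2 - k1)
= (7.4414e+15 - 6.8048e+15) / (6.8438e+07 - 6.2326e+07)
= 6.3660e+14 / 6.1120e+06
= 1.0416e+08 m/s

1.0416e+08


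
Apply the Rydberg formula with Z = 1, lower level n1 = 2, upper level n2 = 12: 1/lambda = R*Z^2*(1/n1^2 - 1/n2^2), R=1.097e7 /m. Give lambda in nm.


1/lambda = R * Z^2 * (1/n1^2 - 1/n2^2)
= 1.097e7 * 1^2 * (1/2^2 - 1/12^2)
= 1.097e7 * 1 * (0.25 - 0.006944)
= 2.6663e+06 /m
lambda = 1 / 2.6663e+06
= 375.0488 nm

375.0488


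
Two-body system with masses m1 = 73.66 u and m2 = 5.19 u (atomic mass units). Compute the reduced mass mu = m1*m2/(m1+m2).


mu = m1 * m2 / (m1 + m2)
= 73.66 * 5.19 / (73.66 + 5.19)
= 382.2954 / 78.85
= 4.8484 u

4.8484


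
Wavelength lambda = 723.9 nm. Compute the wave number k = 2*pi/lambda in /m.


k = 2 * pi / lambda
= 6.2832 / (723.9e-9)
= 6.2832 / 7.2390e-07
= 8.6796e+06 /m

8.6796e+06


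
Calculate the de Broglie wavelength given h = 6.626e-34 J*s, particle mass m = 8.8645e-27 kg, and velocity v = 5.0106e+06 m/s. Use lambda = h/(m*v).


lambda = h / (m * v)
= 6.626e-34 / (8.8645e-27 * 5.0106e+06)
= 6.626e-34 / 4.4416e-20
= 1.4918e-14 m

1.4918e-14


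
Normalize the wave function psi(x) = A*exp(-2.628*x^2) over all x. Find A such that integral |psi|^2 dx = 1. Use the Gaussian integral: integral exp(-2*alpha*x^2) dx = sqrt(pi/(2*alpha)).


integral |psi|^2 dx = A^2 * sqrt(pi/(2*alpha)) = 1
A^2 = sqrt(2*alpha/pi)
= sqrt(2 * 2.628 / pi)
= 1.293459
A = sqrt(1.293459)
= 1.1373

1.1373


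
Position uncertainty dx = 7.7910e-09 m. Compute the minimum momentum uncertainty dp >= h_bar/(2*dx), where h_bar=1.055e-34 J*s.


dp = h_bar / (2 * dx)
= 1.055e-34 / (2 * 7.7910e-09)
= 1.055e-34 / 1.5582e-08
= 6.7706e-27 kg*m/s

6.7706e-27


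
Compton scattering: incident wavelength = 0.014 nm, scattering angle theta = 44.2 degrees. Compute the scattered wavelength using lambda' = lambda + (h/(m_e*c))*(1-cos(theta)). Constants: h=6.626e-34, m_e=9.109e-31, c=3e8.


Compton wavelength: h/(m_e*c) = 2.4247e-12 m
d_lambda = 2.4247e-12 * (1 - cos(44.2 deg))
= 2.4247e-12 * 0.283089
= 6.8641e-13 m = 0.000686 nm
lambda' = 0.014 + 0.000686
= 0.014686 nm

0.014686


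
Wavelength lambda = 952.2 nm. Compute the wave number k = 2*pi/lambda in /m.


k = 2 * pi / lambda
= 6.2832 / (952.2e-9)
= 6.2832 / 9.5220e-07
= 6.5986e+06 /m

6.5986e+06


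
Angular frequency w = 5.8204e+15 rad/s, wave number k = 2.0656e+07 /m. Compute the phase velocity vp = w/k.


vp = w / k
= 5.8204e+15 / 2.0656e+07
= 2.8178e+08 m/s

2.8178e+08


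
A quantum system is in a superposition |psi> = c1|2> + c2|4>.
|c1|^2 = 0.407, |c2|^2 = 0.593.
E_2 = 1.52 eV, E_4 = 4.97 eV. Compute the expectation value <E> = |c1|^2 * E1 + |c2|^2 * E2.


<E> = |c1|^2 * E1 + |c2|^2 * E2
= 0.407 * 1.52 + 0.593 * 4.97
= 0.6186 + 2.9472
= 3.5658 eV

3.5658


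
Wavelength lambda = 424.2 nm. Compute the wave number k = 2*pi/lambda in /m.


k = 2 * pi / lambda
= 6.2832 / (424.2e-9)
= 6.2832 / 4.2420e-07
= 1.4812e+07 /m

1.4812e+07


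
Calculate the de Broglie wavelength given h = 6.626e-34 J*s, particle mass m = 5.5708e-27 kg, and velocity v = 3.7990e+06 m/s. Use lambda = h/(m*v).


lambda = h / (m * v)
= 6.626e-34 / (5.5708e-27 * 3.7990e+06)
= 6.626e-34 / 2.1163e-20
= 3.1309e-14 m

3.1309e-14


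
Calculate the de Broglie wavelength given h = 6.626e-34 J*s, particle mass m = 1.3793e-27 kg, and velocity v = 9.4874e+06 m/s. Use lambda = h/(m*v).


lambda = h / (m * v)
= 6.626e-34 / (1.3793e-27 * 9.4874e+06)
= 6.626e-34 / 1.3086e-20
= 5.0634e-14 m

5.0634e-14


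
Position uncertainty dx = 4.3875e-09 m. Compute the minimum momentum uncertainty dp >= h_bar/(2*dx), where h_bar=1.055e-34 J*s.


dp = h_bar / (2 * dx)
= 1.055e-34 / (2 * 4.3875e-09)
= 1.055e-34 / 8.7750e-09
= 1.2023e-26 kg*m/s

1.2023e-26


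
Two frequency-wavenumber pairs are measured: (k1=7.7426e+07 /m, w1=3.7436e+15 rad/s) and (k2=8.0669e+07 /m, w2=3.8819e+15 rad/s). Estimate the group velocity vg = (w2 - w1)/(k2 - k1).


vg = (w2 - w1) / (k2 - k1)
= (3.8819e+15 - 3.7436e+15) / (8.0669e+07 - 7.7426e+07)
= 1.3830e+14 / 3.2430e+06
= 4.2646e+07 m/s

4.2646e+07


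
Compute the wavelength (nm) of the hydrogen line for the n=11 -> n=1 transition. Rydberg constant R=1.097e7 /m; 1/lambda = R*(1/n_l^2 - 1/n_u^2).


1/lambda = R * (1/n_l^2 - 1/n_u^2)
= 1.097e7 * (1/1^2 - 1/11^2)
= 1.097e7 * (1.0 - 0.008264)
= 1.097e7 * 0.991736
= 1.0879e+07 /m
lambda = 1 / 1.0879e+07 = 91.9174 nm

91.9174


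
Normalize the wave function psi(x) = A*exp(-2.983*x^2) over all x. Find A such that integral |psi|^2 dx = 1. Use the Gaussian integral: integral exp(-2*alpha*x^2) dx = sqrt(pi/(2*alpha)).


integral |psi|^2 dx = A^2 * sqrt(pi/(2*alpha)) = 1
A^2 = sqrt(2*alpha/pi)
= sqrt(2 * 2.983 / pi)
= 1.378055
A = sqrt(1.378055)
= 1.1739

1.1739


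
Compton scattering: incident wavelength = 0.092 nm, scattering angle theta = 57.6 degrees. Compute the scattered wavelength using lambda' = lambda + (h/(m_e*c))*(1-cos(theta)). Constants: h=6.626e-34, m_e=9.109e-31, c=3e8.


Compton wavelength: h/(m_e*c) = 2.4247e-12 m
d_lambda = 2.4247e-12 * (1 - cos(57.6 deg))
= 2.4247e-12 * 0.464173
= 1.1255e-12 m = 0.001125 nm
lambda' = 0.092 + 0.001125
= 0.093125 nm

0.093125


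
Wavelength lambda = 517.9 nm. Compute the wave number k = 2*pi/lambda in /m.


k = 2 * pi / lambda
= 6.2832 / (517.9e-9)
= 6.2832 / 5.1790e-07
= 1.2132e+07 /m

1.2132e+07


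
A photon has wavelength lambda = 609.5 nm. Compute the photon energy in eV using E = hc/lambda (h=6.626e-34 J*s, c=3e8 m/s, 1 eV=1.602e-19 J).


E = hc / lambda
= (6.626e-34)(3e8) / (609.5e-9)
= 1.9878e-25 / 6.0950e-07
= 3.2614e-19 J
Converting to eV: 3.2614e-19 / 1.602e-19
= 2.0358 eV

2.0358


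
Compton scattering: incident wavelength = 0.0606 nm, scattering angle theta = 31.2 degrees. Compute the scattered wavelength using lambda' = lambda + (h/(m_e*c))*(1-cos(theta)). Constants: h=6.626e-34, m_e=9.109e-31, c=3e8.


Compton wavelength: h/(m_e*c) = 2.4247e-12 m
d_lambda = 2.4247e-12 * (1 - cos(31.2 deg))
= 2.4247e-12 * 0.144636
= 3.5070e-13 m = 0.000351 nm
lambda' = 0.0606 + 0.000351
= 0.060951 nm

0.060951


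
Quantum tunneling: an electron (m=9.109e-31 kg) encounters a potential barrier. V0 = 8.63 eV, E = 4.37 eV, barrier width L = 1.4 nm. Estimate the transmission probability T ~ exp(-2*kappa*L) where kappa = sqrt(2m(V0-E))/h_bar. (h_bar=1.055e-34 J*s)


V0 - E = 4.26 eV = 6.8245e-19 J
kappa = sqrt(2 * m * (V0-E)) / h_bar
= sqrt(2 * 9.109e-31 * 6.8245e-19) / 1.055e-34
= 1.0569e+10 /m
2*kappa*L = 2 * 1.0569e+10 * 1.4e-9
= 29.5932
T = exp(-29.5932) = 1.405514e-13

1.405514e-13


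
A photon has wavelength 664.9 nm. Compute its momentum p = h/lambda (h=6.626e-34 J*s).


p = h / lambda
= 6.626e-34 / (664.9e-9)
= 6.626e-34 / 6.6490e-07
= 9.9654e-28 kg*m/s

9.9654e-28


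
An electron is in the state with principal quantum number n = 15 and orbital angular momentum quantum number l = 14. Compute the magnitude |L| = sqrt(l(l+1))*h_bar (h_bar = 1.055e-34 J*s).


L = sqrt(l*(l+1)) * h_bar
= sqrt(14 * 15) * 1.055e-34
= sqrt(210) * 1.055e-34
= 14.4914 * 1.055e-34
= 1.5288e-33 J*s

1.5288e-33


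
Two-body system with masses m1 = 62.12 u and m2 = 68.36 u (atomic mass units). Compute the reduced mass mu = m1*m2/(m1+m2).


mu = m1 * m2 / (m1 + m2)
= 62.12 * 68.36 / (62.12 + 68.36)
= 4246.5232 / 130.48
= 32.5454 u

32.5454
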